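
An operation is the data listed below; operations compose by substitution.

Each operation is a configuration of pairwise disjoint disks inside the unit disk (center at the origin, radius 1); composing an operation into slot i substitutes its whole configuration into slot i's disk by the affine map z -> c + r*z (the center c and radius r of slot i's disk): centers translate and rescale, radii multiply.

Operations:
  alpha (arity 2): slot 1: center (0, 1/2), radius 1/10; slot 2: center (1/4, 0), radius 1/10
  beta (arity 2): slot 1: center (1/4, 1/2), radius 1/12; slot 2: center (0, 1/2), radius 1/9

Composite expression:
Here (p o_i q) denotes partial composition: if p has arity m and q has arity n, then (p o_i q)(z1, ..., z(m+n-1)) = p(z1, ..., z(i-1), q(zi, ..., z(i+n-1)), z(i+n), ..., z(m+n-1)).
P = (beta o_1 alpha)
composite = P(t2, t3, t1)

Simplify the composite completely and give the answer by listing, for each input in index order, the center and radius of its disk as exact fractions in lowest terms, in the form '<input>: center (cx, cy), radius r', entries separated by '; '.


Only the slot chain above each t matters under beta; compose those maps.
t2 passes through 2 substitutions, ending at center (1/4, 13/24), radius 1/120
t3 passes through 2 substitutions, ending at center (13/48, 1/2), radius 1/120
t1 passes through 1 substitution, ending at center (0, 1/2), radius 1/9

t1: center (0, 1/2), radius 1/9; t2: center (1/4, 13/24), radius 1/120; t3: center (13/48, 1/2), radius 1/120


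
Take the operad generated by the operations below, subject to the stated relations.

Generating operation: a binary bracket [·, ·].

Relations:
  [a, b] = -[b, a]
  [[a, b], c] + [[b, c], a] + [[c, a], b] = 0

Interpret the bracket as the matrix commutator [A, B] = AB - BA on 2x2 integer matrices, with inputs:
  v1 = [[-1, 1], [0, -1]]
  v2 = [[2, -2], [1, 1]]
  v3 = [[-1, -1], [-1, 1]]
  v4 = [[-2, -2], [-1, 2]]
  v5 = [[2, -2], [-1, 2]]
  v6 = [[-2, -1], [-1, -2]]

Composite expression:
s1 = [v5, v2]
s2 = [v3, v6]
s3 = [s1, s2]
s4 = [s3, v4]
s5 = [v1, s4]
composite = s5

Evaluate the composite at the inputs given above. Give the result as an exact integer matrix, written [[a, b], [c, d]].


[[60, 32], [0, -60]]


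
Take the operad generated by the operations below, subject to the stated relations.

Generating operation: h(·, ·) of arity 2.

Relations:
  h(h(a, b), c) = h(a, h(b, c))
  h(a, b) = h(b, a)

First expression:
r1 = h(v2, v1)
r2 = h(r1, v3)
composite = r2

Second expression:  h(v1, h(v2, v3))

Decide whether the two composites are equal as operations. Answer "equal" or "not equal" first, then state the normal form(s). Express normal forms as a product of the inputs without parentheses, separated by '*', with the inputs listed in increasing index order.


equal: each reduces to v1 * v2 * v3

Reducing the first expression gives v1 * v2 * v3
Reducing the second expression gives v1 * v2 * v3
One common form — equal.


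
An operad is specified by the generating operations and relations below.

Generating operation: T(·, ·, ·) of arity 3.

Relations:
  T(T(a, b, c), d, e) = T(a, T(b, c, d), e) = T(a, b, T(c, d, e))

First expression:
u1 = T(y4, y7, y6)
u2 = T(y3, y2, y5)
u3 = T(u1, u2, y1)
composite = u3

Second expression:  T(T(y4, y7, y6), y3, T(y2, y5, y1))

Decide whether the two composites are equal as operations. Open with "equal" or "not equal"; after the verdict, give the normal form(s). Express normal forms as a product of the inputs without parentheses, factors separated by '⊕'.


In normal form, the first expression is y4 ⊕ y7 ⊕ y6 ⊕ y3 ⊕ y2 ⊕ y5 ⊕ y1
In normal form, the second expression is y4 ⊕ y7 ⊕ y6 ⊕ y3 ⊕ y2 ⊕ y5 ⊕ y1
Both agree, so they are equal.

equal — both sides give y4 ⊕ y7 ⊕ y6 ⊕ y3 ⊕ y2 ⊕ y5 ⊕ y1


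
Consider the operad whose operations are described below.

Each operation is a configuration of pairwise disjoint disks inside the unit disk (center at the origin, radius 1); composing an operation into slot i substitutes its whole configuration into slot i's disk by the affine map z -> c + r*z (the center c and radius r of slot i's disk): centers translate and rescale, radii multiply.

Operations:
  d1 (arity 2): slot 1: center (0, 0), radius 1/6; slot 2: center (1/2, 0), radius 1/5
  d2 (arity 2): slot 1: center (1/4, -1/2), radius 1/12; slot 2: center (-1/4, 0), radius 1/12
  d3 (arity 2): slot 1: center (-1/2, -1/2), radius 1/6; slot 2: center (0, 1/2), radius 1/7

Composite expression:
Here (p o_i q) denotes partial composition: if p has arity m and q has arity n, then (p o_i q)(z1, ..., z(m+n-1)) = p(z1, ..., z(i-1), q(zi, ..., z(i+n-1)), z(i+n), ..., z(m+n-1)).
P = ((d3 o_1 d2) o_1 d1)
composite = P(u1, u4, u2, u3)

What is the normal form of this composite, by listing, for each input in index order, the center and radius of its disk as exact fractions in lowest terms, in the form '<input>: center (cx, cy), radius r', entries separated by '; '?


Only the slot chain above each u matters under d3; compose those maps.
input u1: applying the 3 nested substitutions gives center (-11/24, -7/12), radius 1/432
input u4: applying the 3 nested substitutions gives center (-65/144, -7/12), radius 1/360
input u2: applying the 2 nested substitutions gives center (-13/24, -1/2), radius 1/72
input u3: applying the 1 nested substitution gives center (0, 1/2), radius 1/7

u1: center (-11/24, -7/12), radius 1/432; u2: center (-13/24, -1/2), radius 1/72; u3: center (0, 1/2), radius 1/7; u4: center (-65/144, -7/12), radius 1/360


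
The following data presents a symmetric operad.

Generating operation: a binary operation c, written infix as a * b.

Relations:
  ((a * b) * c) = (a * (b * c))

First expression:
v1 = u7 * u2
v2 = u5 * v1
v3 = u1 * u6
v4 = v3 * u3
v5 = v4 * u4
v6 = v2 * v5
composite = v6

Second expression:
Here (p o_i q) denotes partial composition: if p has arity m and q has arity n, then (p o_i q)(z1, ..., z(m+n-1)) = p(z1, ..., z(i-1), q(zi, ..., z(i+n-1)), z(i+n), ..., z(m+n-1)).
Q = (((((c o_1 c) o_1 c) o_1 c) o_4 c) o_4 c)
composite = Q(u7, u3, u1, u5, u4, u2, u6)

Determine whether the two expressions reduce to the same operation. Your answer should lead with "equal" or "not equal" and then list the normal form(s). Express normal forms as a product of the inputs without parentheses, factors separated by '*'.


not equal — first u5 * u7 * u2 * u1 * u6 * u3 * u4, second u7 * u3 * u1 * u5 * u4 * u2 * u6

The first expression, normalized: u5 * u7 * u2 * u1 * u6 * u3 * u4
The second expression, normalized: u7 * u3 * u1 * u5 * u4 * u2 * u6
They disagree, so not equal.


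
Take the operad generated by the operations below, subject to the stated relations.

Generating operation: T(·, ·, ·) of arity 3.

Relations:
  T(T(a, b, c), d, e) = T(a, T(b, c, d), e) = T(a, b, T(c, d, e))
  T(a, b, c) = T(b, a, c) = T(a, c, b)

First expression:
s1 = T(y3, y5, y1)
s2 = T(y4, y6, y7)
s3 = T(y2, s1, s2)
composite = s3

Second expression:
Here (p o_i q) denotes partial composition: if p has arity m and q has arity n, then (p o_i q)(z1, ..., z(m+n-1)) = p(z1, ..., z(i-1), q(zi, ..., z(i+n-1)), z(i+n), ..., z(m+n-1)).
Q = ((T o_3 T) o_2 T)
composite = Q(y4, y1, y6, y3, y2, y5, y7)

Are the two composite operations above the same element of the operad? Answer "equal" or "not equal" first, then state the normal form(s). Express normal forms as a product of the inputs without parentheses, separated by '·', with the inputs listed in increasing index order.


equal — both sides give y1 · y2 · y3 · y4 · y5 · y6 · y7


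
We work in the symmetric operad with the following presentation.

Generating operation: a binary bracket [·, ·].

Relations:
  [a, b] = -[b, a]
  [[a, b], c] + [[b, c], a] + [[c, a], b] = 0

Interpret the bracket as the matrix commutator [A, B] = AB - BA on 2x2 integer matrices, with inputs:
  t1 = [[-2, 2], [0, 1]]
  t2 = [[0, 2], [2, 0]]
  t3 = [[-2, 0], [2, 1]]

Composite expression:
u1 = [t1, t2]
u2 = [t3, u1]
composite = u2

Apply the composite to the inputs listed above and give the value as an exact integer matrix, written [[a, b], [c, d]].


[[12, 18], [34, -12]]

[t1, t2] = [[4, -6], [6, -4]]
[t3, [t1, t2]] = [[12, 18], [34, -12]]


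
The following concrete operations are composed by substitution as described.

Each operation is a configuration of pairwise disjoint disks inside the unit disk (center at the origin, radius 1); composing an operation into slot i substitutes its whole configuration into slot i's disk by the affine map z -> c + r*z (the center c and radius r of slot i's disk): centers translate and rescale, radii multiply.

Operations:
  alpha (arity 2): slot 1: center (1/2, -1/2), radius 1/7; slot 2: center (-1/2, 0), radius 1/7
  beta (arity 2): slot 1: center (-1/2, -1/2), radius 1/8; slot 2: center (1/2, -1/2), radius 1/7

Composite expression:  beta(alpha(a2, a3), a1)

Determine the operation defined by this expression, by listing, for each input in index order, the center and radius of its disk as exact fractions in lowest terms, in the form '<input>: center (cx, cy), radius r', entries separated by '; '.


a1: center (1/2, -1/2), radius 1/7; a2: center (-7/16, -9/16), radius 1/56; a3: center (-9/16, -1/2), radius 1/56

Each a-disk chains the slot maps above it in beta; radii multiply.
for a2, the 2-step affine chain lands on center (-7/16, -9/16), radius 1/56
for a3, the 2-step affine chain lands on center (-9/16, -1/2), radius 1/56
for a1, the 1-step affine chain lands on center (1/2, -1/2), radius 1/7


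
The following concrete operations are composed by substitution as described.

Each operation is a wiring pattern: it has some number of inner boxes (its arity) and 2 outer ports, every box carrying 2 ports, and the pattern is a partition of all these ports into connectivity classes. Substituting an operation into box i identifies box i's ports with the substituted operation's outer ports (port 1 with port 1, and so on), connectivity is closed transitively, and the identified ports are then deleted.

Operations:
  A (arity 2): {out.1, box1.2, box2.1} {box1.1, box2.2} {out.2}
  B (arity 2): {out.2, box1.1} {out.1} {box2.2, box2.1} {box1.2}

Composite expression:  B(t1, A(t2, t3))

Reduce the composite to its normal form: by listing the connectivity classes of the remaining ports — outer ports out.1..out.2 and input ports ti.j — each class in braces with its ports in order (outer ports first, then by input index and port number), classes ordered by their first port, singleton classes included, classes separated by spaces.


{out.1} {out.2, t1.1} {t1.2} {t2.1, t3.2} {t2.2, t3.1}


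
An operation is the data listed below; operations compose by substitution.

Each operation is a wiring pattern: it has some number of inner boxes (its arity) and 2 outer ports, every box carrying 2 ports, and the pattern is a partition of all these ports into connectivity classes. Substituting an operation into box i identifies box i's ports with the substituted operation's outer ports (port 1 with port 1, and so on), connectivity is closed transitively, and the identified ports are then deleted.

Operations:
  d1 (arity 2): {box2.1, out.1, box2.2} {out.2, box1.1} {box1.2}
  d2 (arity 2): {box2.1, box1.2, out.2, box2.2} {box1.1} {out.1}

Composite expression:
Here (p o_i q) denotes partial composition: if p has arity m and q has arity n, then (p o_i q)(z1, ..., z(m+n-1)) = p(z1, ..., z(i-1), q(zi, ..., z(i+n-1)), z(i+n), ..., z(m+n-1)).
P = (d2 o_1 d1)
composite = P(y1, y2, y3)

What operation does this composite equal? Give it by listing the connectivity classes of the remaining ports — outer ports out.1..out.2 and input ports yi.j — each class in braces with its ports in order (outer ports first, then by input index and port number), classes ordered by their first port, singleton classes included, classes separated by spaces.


{out.1} {out.2, y1.1, y3.1, y3.2} {y1.2} {y2.1, y2.2}


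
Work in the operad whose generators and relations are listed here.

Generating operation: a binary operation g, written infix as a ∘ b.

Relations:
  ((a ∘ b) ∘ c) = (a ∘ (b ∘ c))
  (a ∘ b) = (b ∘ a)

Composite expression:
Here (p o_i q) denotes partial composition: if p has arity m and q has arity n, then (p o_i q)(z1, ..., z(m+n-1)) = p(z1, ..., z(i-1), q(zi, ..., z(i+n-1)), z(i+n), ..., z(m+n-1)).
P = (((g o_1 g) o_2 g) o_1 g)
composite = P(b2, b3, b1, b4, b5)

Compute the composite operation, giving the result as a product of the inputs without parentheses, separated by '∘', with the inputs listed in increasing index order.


b1 ∘ b2 ∘ b3 ∘ b4 ∘ b5

Any arrangement under g is one operation, so sort the b-inputs.
(b2 ∘ b3) linearizes to b2 ∘ b3
(b1 ∘ b4) linearizes to b1 ∘ b4
((b2 ∘ b3) ∘ (b1 ∘ b4)) linearizes to b2 ∘ b3 ∘ b1 ∘ b4
(((b2 ∘ b3) ∘ (b1 ∘ b4)) ∘ b5) linearizes to b2 ∘ b3 ∘ b1 ∘ b4 ∘ b5
putting the inputs in ascending order: b1 ∘ b2 ∘ b3 ∘ b4 ∘ b5


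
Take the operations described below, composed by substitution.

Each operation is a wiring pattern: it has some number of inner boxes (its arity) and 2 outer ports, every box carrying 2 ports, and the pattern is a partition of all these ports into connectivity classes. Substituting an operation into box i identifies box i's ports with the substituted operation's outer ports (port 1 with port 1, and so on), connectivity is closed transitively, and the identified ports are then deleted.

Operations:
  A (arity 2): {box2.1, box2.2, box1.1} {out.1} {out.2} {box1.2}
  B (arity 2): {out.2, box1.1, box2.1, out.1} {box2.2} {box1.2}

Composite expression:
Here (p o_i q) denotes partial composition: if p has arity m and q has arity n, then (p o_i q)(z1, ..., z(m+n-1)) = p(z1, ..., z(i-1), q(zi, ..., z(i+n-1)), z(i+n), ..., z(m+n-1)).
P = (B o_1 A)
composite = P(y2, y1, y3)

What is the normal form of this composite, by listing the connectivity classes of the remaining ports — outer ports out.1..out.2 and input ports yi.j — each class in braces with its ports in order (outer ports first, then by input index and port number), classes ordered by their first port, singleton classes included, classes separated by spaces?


Substituting into B glues patterns; closure does the rest.
stage A: inputs (y2, y1), connectivity {out.1} {out.2} {y1.1, y1.2, y2.1} {y2.2}, out.j its boundary
stage B: inputs (y2, y1, y3), connectivity {out.1, out.2, y3.1} {y1.1, y1.2, y2.1} {y2.2} {y3.2}, out.j its boundary

{out.1, out.2, y3.1} {y1.1, y1.2, y2.1} {y2.2} {y3.2}


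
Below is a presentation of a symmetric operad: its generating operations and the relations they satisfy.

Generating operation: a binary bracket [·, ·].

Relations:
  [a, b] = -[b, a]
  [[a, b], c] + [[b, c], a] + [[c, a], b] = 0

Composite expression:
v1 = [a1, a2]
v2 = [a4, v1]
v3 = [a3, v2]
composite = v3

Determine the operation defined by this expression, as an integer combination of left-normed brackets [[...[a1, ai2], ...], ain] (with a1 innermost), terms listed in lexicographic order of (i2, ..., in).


[[[a1, a2], a4], a3]

Left-normed coefficients sit on the a1-initial expansion words.
Composite bracket: [a3, [a4, [a1, a2]]]
Expanding via [a, b] = ab - ba: 8 signed words (2^3 = 8).
Keep just the words that open with a1:
  sign of a1a2a4a3 is +1, so it contributes +[[[a1, a2], a4], a3]


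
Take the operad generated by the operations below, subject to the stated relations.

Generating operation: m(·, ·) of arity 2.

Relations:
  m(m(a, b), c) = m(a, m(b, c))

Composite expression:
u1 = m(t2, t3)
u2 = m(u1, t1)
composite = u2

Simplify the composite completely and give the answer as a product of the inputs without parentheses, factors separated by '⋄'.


t2 ⋄ t3 ⋄ t1

Every regrouping of m is equal, so read the t-inputs in written order.
m(t2, t3) linearizes to t2 ⋄ t3
m(m(t2, t3), t1) linearizes to t2 ⋄ t3 ⋄ t1


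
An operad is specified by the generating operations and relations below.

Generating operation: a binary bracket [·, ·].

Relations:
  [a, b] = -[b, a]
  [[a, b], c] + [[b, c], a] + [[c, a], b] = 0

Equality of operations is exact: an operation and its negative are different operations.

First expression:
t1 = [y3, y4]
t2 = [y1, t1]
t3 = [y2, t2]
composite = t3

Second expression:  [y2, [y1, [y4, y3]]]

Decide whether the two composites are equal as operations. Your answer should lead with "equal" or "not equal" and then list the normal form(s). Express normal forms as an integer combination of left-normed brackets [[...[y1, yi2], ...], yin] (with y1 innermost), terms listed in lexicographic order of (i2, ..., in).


In normal form, the first expression is -[[[y1, y3], y4], y2] + [[[y1, y4], y3], y2]
In normal form, the second expression is [[[y1, y3], y4], y2] - [[[y1, y4], y3], y2]
The forms do not match — not equal.

not equal; the first gives -[[[y1, y3], y4], y2] + [[[y1, y4], y3], y2] and the second [[[y1, y3], y4], y2] - [[[y1, y4], y3], y2]


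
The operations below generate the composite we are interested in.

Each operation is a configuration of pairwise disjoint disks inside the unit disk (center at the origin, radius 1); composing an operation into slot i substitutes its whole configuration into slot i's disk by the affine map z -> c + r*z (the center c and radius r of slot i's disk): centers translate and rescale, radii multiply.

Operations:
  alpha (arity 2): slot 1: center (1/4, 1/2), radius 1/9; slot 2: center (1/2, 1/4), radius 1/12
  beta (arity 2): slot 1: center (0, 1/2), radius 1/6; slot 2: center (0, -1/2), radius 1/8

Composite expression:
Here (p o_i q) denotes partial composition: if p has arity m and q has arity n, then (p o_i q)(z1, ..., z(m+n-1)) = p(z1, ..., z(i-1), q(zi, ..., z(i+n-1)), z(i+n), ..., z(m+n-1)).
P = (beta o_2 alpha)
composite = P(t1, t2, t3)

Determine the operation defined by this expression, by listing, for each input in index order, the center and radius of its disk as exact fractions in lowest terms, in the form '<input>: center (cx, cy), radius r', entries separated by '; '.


Follow each t-input down from beta: c' goes to c + r*c', radius to r*r'.
for t1, the 1-step affine chain lands on center (0, 1/2), radius 1/6
for t2, the 2-step affine chain lands on center (1/32, -7/16), radius 1/72
for t3, the 2-step affine chain lands on center (1/16, -15/32), radius 1/96

t1: center (0, 1/2), radius 1/6; t2: center (1/32, -7/16), radius 1/72; t3: center (1/16, -15/32), radius 1/96


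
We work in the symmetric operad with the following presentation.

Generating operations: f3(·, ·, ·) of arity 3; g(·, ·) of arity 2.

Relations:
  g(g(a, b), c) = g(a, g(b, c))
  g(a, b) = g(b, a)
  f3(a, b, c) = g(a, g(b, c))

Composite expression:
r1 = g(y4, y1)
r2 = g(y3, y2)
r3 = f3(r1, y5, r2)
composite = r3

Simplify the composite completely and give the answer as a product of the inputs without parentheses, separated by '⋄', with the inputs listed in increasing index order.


y1 ⋄ y2 ⋄ y3 ⋄ y4 ⋄ y5

Shape and order are irrelevant to f3; the y-input set decides.
g(y4, y1) reduces to y4 ⋄ y1
g(y3, y2) reduces to y3 ⋄ y2
f3(g(y4, y1), y5, g(y3, y2)) reduces to y4 ⋄ y1 ⋄ y5 ⋄ y3 ⋄ y2
reordering the factors by index: y1 ⋄ y2 ⋄ y3 ⋄ y4 ⋄ y5


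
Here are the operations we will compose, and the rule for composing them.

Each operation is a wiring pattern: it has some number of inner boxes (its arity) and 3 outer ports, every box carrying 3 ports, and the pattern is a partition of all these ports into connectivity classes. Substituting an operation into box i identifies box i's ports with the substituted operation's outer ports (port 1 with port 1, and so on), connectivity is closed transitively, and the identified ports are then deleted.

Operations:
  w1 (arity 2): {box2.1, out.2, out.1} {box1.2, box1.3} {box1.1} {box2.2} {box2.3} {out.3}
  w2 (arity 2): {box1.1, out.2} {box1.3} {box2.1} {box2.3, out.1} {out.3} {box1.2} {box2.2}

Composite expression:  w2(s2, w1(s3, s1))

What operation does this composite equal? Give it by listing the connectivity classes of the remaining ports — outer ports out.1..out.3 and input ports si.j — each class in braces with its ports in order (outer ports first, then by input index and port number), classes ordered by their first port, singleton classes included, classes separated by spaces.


Substituting into w2 glues patterns; closure does the rest.
after w1, the pattern on (s3, s1) reads {out.1, out.2, s1.1} {out.3} {s1.2} {s1.3} {s3.1} {s3.2, s3.3} (out.j = its outer ports)
after w2, the pattern on (s2, s3, s1) reads {out.1} {out.2, s2.1} {out.3} {s1.1} {s1.2} {s1.3} {s2.2} {s2.3} {s3.1} {s3.2, s3.3} (out.j = its outer ports)

{out.1} {out.2, s2.1} {out.3} {s1.1} {s1.2} {s1.3} {s2.2} {s2.3} {s3.1} {s3.2, s3.3}


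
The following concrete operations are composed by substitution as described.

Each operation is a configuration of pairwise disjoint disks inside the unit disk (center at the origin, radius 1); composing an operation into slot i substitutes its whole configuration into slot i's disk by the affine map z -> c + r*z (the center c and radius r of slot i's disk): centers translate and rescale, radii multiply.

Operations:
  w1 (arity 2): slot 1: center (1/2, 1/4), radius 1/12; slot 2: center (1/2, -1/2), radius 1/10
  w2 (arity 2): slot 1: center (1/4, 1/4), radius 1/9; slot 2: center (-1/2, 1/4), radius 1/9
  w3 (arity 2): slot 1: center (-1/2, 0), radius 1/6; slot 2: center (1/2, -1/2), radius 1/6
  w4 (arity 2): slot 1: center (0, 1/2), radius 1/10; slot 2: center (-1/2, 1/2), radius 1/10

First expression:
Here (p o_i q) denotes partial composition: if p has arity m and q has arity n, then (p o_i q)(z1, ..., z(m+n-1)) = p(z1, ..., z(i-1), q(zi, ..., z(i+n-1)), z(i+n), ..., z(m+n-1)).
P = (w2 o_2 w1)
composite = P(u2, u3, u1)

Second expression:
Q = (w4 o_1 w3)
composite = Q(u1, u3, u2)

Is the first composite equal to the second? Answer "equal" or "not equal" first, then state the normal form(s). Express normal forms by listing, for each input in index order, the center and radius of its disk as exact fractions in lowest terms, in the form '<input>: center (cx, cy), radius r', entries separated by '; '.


Normal form of the first expression: u1: center (-4/9, 7/36), radius 1/90; u2: center (1/4, 1/4), radius 1/9; u3: center (-4/9, 5/18), radius 1/108
Normal form of the second expression: u1: center (-1/20, 1/2), radius 1/60; u2: center (-1/2, 1/2), radius 1/10; u3: center (1/20, 9/20), radius 1/60
The forms do not match — not equal.

not equal: they reduce to u1: center (-4/9, 7/36), radius 1/90; u2: center (1/4, 1/4), radius 1/9; u3: center (-4/9, 5/18), radius 1/108 and u1: center (-1/20, 1/2), radius 1/60; u2: center (-1/2, 1/2), radius 1/10; u3: center (1/20, 9/20), radius 1/60


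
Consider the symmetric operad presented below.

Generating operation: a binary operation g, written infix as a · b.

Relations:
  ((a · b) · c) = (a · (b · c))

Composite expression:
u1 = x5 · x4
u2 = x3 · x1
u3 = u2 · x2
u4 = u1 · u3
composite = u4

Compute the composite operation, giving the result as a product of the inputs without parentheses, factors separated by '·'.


All parenthesizations of g agree; list the x-inputs left to right.
(x5 · x4) spells out as x5 · x4
(x3 · x1) spells out as x3 · x1
((x3 · x1) · x2) spells out as x3 · x1 · x2
((x5 · x4) · ((x3 · x1) · x2)) spells out as x5 · x4 · x3 · x1 · x2

x5 · x4 · x3 · x1 · x2


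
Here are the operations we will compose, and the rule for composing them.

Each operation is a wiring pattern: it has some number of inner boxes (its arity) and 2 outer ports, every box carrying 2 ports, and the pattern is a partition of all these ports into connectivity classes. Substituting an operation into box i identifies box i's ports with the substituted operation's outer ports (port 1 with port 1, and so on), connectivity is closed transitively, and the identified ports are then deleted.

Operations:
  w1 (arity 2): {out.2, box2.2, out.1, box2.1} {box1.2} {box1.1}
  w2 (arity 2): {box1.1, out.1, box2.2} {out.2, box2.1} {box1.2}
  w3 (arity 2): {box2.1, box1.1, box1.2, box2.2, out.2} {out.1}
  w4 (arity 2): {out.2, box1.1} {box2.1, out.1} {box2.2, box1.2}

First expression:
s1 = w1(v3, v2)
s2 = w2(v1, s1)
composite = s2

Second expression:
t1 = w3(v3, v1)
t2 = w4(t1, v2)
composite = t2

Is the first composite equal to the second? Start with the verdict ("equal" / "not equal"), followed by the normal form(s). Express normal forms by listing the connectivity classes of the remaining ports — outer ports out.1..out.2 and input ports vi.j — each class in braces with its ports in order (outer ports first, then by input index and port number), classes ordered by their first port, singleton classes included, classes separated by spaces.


Reducing the first expression gives {out.1, out.2, v1.1, v2.1, v2.2} {v1.2} {v3.1} {v3.2}
Reducing the second expression gives {out.1, v2.1} {out.2} {v1.1, v1.2, v2.2, v3.1, v3.2}
They disagree, so not equal.

not equal; the first gives {out.1, out.2, v1.1, v2.1, v2.2} {v1.2} {v3.1} {v3.2} and the second {out.1, v2.1} {out.2} {v1.1, v1.2, v2.2, v3.1, v3.2}


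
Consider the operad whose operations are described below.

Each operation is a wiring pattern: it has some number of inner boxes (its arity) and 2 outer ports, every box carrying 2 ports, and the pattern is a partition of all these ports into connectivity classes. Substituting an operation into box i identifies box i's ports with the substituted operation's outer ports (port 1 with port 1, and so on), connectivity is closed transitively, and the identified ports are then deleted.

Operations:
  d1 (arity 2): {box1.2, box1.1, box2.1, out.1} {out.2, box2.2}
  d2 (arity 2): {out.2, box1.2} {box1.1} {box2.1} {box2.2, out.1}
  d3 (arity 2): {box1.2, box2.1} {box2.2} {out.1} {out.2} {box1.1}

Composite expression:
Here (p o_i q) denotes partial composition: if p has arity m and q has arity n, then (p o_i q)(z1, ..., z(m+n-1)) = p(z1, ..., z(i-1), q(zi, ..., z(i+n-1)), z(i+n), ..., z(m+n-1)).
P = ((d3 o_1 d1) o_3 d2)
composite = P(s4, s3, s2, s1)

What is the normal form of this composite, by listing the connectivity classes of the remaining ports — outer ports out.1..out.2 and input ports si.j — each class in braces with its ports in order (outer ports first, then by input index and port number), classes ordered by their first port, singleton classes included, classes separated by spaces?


{out.1} {out.2} {s1.1} {s1.2, s3.2} {s2.1} {s2.2} {s3.1, s4.1, s4.2}

Two ports join when wires chain via d3-identified ports.
through d1, on inputs (s4, s3): {out.1, s3.1, s4.1, s4.2} {out.2, s3.2} (out.j = stage outer ports)
through d2, on inputs (s2, s1): {out.1, s1.2} {out.2, s2.2} {s1.1} {s2.1} (out.j = stage outer ports)
through d3, on inputs (s4, s3, s2, s1): {out.1} {out.2} {s1.1} {s1.2, s3.2} {s2.1} {s2.2} {s3.1, s4.1, s4.2} (out.j = stage outer ports)


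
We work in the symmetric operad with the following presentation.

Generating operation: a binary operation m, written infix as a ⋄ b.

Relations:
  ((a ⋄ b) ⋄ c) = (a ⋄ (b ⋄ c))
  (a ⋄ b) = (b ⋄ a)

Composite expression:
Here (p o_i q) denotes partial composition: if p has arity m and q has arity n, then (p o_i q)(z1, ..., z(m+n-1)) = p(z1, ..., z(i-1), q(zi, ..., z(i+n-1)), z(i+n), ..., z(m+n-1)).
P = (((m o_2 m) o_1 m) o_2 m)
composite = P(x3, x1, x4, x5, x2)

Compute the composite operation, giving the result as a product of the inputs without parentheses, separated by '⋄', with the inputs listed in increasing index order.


x1 ⋄ x2 ⋄ x3 ⋄ x4 ⋄ x5


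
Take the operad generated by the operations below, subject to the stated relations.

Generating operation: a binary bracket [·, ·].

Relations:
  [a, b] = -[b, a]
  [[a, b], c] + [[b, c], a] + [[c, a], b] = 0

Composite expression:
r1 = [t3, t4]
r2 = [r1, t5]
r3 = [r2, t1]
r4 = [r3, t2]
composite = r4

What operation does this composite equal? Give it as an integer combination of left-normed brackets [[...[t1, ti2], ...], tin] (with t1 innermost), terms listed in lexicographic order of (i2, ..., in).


-[[[[t1, t3], t4], t5], t2] + [[[[t1, t4], t3], t5], t2] + [[[[t1, t5], t3], t4], t2] - [[[[t1, t5], t4], t3], t2]

Antisymmetry and Jacobi reduce to t1-anchored left-normed brackets.
Composite bracket: [[[[t3, t4], t5], t1], t2]
Full expansion: 16 signed words from ab - ba (2^4 = 16).
Keep just the words that open with t1:
  sign of t1t3t4t5t2 is -1, so it contributes -[[[[t1, t3], t4], t5], t2]
  sign of t1t4t3t5t2 is +1, so it contributes +[[[[t1, t4], t3], t5], t2]
  sign of t1t5t3t4t2 is +1, so it contributes +[[[[t1, t5], t3], t4], t2]
  sign of t1t5t4t3t2 is -1, so it contributes -[[[[t1, t5], t4], t3], t2]


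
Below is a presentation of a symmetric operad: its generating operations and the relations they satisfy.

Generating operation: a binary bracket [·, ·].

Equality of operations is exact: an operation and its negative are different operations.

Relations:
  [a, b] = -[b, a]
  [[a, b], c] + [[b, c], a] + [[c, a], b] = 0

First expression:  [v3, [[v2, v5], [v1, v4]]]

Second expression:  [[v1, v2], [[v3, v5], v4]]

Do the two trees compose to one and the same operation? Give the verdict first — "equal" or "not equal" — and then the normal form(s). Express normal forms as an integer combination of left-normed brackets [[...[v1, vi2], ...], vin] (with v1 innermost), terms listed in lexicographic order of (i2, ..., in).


Reducing the first expression gives [[[[v1, v4], v2], v5], v3] - [[[[v1, v4], v5], v2], v3]
Reducing the second expression gives [[[[v1, v2], v3], v5], v4] - [[[[v1, v2], v4], v3], v5] + [[[[v1, v2], v4], v5], v3] - [[[[v1, v2], v5], v3], v4]
They disagree, so not equal.

not equal; the first gives [[[[v1, v4], v2], v5], v3] - [[[[v1, v4], v5], v2], v3] and the second [[[[v1, v2], v3], v5], v4] - [[[[v1, v2], v4], v3], v5] + [[[[v1, v2], v4], v5], v3] - [[[[v1, v2], v5], v3], v4]


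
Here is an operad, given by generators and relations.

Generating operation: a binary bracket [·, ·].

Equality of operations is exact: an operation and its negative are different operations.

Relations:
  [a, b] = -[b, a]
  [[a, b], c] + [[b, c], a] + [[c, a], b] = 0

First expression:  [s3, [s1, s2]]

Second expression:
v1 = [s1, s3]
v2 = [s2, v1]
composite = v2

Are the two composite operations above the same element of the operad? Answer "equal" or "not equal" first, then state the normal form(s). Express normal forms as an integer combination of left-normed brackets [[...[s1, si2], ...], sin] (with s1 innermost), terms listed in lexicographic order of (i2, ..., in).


The first expression reduces to -[[s1, s2], s3]
The second expression reduces to -[[s1, s3], s2]
The normal forms differ: not equal.

not equal; first: -[[s1, s2], s3]; second: -[[s1, s3], s2]


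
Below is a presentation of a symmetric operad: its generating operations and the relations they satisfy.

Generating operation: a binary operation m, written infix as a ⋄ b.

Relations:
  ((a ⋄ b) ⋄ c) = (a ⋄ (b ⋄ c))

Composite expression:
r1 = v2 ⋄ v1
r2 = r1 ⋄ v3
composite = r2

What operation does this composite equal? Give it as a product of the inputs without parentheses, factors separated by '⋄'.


v2 ⋄ v1 ⋄ v3


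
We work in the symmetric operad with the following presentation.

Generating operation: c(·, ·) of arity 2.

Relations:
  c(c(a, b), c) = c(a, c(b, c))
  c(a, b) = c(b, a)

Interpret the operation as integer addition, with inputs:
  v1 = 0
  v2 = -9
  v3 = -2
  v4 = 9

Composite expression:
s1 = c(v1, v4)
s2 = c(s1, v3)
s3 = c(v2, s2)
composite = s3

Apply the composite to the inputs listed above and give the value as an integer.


-2

c(v1, v4) = 9
c(c(v1, v4), v3) = 7
c(v2, c(c(v1, v4), v3)) = -2


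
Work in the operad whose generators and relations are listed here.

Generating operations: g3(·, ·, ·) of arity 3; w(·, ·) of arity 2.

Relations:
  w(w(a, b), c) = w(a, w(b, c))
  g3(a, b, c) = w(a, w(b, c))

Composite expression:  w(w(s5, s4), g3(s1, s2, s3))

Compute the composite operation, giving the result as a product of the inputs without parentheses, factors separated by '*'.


s5 * s4 * s1 * s2 * s3

Every regrouping of w is equal, so read the s-inputs in written order.
w(s5, s4) unparenthesizes to s5 * s4
g3(s1, s2, s3) unparenthesizes to s1 * s2 * s3
w(w(s5, s4), g3(s1, s2, s3)) unparenthesizes to s5 * s4 * s1 * s2 * s3


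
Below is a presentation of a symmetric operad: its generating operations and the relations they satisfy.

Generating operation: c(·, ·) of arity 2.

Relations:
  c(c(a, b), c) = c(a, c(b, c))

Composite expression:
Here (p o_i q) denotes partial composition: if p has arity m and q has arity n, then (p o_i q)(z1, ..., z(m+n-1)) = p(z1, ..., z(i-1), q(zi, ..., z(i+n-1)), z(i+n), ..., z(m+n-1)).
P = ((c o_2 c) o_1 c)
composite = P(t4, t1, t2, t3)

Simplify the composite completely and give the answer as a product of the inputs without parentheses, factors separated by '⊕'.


t4 ⊕ t1 ⊕ t2 ⊕ t3

Under associativity of c, the answer is the t's in reading order.
c(t4, t1) collapses to t4 ⊕ t1
c(t2, t3) collapses to t2 ⊕ t3
c(c(t4, t1), c(t2, t3)) collapses to t4 ⊕ t1 ⊕ t2 ⊕ t3


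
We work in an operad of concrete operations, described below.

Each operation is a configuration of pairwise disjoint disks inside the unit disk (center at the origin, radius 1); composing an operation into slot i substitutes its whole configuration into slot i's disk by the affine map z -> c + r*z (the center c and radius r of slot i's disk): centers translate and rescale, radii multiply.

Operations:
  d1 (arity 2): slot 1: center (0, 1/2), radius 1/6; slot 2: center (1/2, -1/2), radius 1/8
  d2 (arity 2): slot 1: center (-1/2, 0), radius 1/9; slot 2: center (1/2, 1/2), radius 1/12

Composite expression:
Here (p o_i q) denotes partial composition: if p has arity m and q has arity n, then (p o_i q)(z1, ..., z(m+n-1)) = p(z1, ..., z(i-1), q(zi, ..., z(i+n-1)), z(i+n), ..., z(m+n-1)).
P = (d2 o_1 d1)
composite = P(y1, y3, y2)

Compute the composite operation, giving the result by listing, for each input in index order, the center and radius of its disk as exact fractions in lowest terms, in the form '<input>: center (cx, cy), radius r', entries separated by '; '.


y1: center (-1/2, 1/18), radius 1/54; y2: center (1/2, 1/2), radius 1/12; y3: center (-4/9, -1/18), radius 1/72

Affine substitution under d2: radii multiply and y-centers shift.
y1: after 2 affine steps, its disk has center (-1/2, 1/18), radius 1/54
y3: after 2 affine steps, its disk has center (-4/9, -1/18), radius 1/72
y2: after 1 affine step, its disk has center (1/2, 1/2), radius 1/12


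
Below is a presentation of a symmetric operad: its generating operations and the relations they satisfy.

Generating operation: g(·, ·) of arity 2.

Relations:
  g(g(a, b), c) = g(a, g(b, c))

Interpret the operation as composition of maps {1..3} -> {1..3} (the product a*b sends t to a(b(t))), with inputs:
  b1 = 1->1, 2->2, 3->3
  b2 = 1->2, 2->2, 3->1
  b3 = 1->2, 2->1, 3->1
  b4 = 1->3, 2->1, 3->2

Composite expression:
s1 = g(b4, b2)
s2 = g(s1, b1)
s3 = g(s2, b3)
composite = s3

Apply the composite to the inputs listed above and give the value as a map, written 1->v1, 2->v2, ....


1->1, 2->1, 3->1

g(b4, b2) = 1->1, 2->1, 3->3
g(g(b4, b2), b1) = 1->1, 2->1, 3->3
g(g(g(b4, b2), b1), b3) = 1->1, 2->1, 3->1


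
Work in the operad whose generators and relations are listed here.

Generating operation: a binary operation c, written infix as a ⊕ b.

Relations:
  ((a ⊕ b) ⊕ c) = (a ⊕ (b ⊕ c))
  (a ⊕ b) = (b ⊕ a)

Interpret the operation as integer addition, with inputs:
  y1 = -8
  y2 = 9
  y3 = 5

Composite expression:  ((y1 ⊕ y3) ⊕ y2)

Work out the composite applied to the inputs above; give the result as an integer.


(y1 ⊕ y3) = -3
((y1 ⊕ y3) ⊕ y2) = 6

6


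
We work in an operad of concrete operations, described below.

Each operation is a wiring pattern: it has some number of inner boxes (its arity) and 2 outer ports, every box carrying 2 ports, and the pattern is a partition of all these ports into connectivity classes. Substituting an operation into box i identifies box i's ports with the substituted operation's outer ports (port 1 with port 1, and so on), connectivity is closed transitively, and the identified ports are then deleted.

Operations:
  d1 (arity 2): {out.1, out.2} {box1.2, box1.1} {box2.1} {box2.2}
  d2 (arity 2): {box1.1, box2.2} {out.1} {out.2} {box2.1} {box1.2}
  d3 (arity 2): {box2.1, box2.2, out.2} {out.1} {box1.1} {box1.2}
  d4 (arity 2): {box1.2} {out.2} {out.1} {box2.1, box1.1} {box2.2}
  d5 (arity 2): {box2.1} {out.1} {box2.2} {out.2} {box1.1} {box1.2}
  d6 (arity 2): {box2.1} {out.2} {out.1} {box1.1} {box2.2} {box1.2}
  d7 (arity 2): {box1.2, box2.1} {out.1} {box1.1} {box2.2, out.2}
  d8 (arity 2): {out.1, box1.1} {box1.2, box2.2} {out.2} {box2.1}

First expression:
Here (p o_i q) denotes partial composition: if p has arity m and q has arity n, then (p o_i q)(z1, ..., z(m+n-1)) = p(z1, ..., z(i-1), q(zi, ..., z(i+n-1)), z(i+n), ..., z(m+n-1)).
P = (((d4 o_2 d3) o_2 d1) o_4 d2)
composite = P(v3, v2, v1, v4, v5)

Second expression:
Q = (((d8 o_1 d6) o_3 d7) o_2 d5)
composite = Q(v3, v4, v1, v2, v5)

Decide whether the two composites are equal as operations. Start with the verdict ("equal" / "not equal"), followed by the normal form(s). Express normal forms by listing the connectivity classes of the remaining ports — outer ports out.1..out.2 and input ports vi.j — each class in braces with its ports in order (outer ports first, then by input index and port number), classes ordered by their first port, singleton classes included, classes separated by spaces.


not equal; first: {out.1} {out.2} {v1.1} {v1.2} {v2.1, v2.2} {v3.1} {v3.2} {v4.1, v5.2} {v4.2} {v5.1}; second: {out.1} {out.2} {v1.1} {v1.2} {v2.1} {v2.2, v5.1} {v3.1} {v3.2} {v4.1} {v4.2} {v5.2}

In normal form, the first expression is {out.1} {out.2} {v1.1} {v1.2} {v2.1, v2.2} {v3.1} {v3.2} {v4.1, v5.2} {v4.2} {v5.1}
In normal form, the second expression is {out.1} {out.2} {v1.1} {v1.2} {v2.1} {v2.2, v5.1} {v3.1} {v3.2} {v4.1} {v4.2} {v5.2}
The normal forms differ: not equal.


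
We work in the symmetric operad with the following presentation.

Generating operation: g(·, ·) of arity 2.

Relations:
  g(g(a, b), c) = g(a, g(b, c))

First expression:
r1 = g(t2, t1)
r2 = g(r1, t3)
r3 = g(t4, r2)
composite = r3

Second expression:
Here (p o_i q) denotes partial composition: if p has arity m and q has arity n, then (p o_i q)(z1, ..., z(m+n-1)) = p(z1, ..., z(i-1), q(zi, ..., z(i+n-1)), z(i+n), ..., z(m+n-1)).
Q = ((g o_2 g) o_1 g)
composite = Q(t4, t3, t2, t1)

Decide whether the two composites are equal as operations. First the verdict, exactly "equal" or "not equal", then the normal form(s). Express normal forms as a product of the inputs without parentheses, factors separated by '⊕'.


not equal; first: t4 ⊕ t2 ⊕ t1 ⊕ t3; second: t4 ⊕ t3 ⊕ t2 ⊕ t1

The first expression, normalized: t4 ⊕ t2 ⊕ t1 ⊕ t3
The second expression, normalized: t4 ⊕ t3 ⊕ t2 ⊕ t1
Distinct normal forms: not equal.


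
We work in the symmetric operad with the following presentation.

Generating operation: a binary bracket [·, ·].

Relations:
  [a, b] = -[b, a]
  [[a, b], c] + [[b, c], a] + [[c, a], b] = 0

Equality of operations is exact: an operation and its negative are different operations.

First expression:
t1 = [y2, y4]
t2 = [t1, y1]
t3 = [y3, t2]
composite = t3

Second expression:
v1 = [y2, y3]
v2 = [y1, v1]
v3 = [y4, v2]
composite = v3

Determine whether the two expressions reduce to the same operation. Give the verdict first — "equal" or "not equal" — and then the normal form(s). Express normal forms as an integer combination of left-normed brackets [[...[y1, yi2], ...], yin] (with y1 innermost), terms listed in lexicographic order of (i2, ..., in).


not equal; the first gives [[[y1, y2], y4], y3] - [[[y1, y4], y2], y3] and the second -[[[y1, y2], y3], y4] + [[[y1, y3], y2], y4]

Reducing the first expression gives [[[y1, y2], y4], y3] - [[[y1, y4], y2], y3]
Reducing the second expression gives -[[[y1, y2], y3], y4] + [[[y1, y3], y2], y4]
Distinct normal forms: not equal.
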